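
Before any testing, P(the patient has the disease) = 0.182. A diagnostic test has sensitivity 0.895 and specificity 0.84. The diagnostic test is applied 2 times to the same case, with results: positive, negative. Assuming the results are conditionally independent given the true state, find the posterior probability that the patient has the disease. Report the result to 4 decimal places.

Posterior P(H) ≈ 0.1346

Let H be the event that the patient has the disease; start with P(H) = 0.182. P('positive'|H) = 0.895, P('positive'|¬H) = 0.16.
Update on result 1 ('positive'): P(H) ← 0.895·0.1820 / (0.895·0.1820 + 0.16·0.8180) = 0.16289/0.29377 = 0.5545.
Update on result 2 ('negative'): P(H) ← 0.105·0.5545 / (0.105·0.5545 + 0.84·0.4455) = 0.058221/0.43246 = 0.1346.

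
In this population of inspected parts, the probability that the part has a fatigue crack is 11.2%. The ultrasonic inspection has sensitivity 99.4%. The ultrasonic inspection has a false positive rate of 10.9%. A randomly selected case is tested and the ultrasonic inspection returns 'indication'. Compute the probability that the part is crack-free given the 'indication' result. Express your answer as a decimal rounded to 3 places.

P(¬H | E) ≈ 0.465

Write H for 'the part has a fatigue crack'. Prior odds H:¬H = 0.112/0.888 = 0.12613. For the 'indication' outcome, the likelihood ratio is 0.994/0.109 = 9.1193.
Posterior odds = 0.12613 × 9.1193 = 1.1502, so P(H|E) = 1.1502/(1+1.1502) = 0.535. Then P(¬H|E) = 1 − 0.535 = 0.465.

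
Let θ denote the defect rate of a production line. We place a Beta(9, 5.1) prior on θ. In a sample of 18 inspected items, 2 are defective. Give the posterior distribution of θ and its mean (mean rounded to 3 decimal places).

Observing 2 successes and 16 failures updates Beta(9, 5.1) by adding the success and failure counts to the two shape parameters: α = 9+2 = 11, β = 5.1+16 = 21.1.
Posterior mean = α/(α+β) = 11/32.1 = 0.343.

Posterior: Beta(11, 21.1); mean ≈ 0.343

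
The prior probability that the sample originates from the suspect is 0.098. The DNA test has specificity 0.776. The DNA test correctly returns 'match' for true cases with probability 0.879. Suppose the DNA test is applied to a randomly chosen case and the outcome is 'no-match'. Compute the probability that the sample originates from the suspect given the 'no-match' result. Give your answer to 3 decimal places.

Write H for 'the sample originates from the suspect'. Prior odds H:¬H = 0.098/0.902 = 0.10865. For the 'no-match' outcome, the likelihood ratio is 0.121/0.776 = 0.15593.
Posterior odds = 0.10865 × 0.15593 = 0.016941, so P(H|E) = 0.016941/(1+0.016941) = 0.017.

P(H | E) ≈ 0.017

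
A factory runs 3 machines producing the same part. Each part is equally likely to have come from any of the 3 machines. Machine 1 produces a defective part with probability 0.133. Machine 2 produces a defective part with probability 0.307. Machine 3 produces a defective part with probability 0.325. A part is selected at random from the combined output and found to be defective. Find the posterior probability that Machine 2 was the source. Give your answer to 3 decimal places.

P(defective|M1) = 0.133; P(defective|M2) = 0.307; P(defective|M3) = 0.325.
Prior × likelihood for each source: 0.333333·0.133=0.04433, 0.333333·0.307=0.1023, 0.333333·0.325=0.1083. Summing gives P(defective) = 0.25500.
P(Machine 2 | defective) = 0.1023 / 0.25500 = 0.401.

Posterior probability ≈ 0.401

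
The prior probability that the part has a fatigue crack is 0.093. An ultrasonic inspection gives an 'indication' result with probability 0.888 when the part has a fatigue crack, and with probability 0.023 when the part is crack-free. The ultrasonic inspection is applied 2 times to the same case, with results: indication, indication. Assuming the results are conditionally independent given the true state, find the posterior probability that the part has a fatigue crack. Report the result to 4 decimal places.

With H the event that the part has a fatigue crack, the joint likelihood of the observed sequence is P(data|H) = 0.888·0.888 = 0.78854 and P(data|¬H) = 0.023·0.023 = 0.00052900.
Bayes: P(H|data) = 0.093·0.78854 / (0.093·0.78854 + 0.907·0.00052900) = 0.073335/0.073814 = 0.9935.

Posterior P(H) ≈ 0.9935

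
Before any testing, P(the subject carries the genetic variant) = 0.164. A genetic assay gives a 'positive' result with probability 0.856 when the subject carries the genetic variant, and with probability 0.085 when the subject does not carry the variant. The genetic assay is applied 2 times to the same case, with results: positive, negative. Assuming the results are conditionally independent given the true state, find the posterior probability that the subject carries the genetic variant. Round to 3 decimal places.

Let H be the event that the subject carries the genetic variant; start with P(H) = 0.164. P('positive'|H) = 0.856, P('positive'|¬H) = 0.085.
Update on result 1 ('positive'): P(H) ← 0.856·0.1640 / (0.856·0.1640 + 0.085·0.8360) = 0.14038/0.21144 = 0.6639.
Update on result 2 ('negative'): P(H) ← 0.144·0.6639 / (0.144·0.6639 + 0.915·0.3361) = 0.095606/0.40311 = 0.2372.

Posterior P(H) ≈ 0.237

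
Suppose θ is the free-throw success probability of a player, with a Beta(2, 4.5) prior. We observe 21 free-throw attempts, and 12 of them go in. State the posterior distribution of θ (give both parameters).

Posterior: Beta(14, 13.5)

Observing 12 successes and 9 failures updates Beta(2, 4.5) by adding the success and failure counts to the two shape parameters: α = 2+12 = 14, β = 4.5+9 = 13.5.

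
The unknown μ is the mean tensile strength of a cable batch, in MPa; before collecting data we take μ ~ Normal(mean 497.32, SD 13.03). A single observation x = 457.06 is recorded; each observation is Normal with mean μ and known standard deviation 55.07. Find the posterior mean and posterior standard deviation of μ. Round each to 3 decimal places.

Prior precision 1/τ₀² = 1/13.03² = 0.00588994; data precision n/σ² = 1/55.07² = 0.00032974.
Posterior precision = 0.00588994 + 0.00032974 = 0.00621968, giving posterior SD = 1/√0.00621968 = 12.680.
Posterior mean = (0.00588994·497.32 + 0.00032974·457.06) / 0.00621968 = 495.186.

Posterior mean ≈ 495.186; posterior SD ≈ 12.680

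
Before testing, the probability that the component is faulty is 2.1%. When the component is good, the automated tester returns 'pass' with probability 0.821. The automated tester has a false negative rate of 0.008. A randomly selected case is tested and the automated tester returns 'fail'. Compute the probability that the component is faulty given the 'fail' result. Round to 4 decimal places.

P(H | E) ≈ 0.1062

Write H for 'the component is faulty'. Prior odds H:¬H = 0.021/0.979 = 0.021450. For the 'fail' outcome, the likelihood ratio is 0.992/0.179 = 5.5419.
Posterior odds = 0.021450 × 5.5419 = 0.11888, so P(H|E) = 0.11888/(1+0.11888) = 0.1062.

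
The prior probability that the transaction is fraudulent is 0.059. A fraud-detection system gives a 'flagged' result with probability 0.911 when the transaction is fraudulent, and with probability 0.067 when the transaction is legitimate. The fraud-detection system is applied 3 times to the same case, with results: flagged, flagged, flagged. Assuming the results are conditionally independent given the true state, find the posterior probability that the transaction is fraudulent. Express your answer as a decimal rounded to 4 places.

With H the event that the transaction is fraudulent, the joint likelihood of the observed sequence is P(data|H) = 0.911·0.911·0.911 = 0.75606 and P(data|¬H) = 0.067·0.067·0.067 = 0.00030076.
Bayes: P(H|data) = 0.059·0.75606 / (0.059·0.75606 + 0.941·0.00030076) = 0.044607/0.044890 = 0.9937.

Posterior P(H) ≈ 0.9937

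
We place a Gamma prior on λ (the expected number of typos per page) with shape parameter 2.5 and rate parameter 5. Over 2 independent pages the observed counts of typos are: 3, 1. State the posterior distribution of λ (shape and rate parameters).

Posterior: Gamma(shape=6.5, rate=7)

The Poisson likelihood adds the total count to the shape and the number of exposure periods to the rate. Here ∑xᵢ = 4 and n = 2, so shape 2.5→6.5 and rate 5→7.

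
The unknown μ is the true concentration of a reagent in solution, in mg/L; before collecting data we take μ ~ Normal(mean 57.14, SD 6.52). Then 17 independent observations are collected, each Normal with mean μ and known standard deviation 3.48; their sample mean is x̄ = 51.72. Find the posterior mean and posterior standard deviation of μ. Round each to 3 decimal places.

Prior precision 1/τ₀² = 1/6.52² = 0.0235237; data precision n/σ² = 17/3.48² = 1.40375.
Posterior precision = 0.0235237 + 1.40375 = 1.42728, giving posterior SD = 1/√1.42728 = 0.837.
Posterior mean = (0.0235237·57.14 + 1.40375·51.72) / 1.42728 = 51.809.

Posterior mean ≈ 51.809; posterior SD ≈ 0.837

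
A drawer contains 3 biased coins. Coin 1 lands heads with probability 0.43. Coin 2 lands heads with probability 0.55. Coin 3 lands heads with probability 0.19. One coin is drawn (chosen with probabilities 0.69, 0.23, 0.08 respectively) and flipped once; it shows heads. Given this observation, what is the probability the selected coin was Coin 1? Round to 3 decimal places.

P(heads|C1) = 0.43; P(heads|C2) = 0.55; P(heads|C3) = 0.19.
Prior × likelihood for each source: 0.69·0.43=0.2967, 0.23·0.55=0.1265, 0.08·0.19=0.01520. Summing gives P(heads) = 0.43840.
P(Coin 1 | heads) = 0.2967 / 0.43840 = 0.677.

Posterior probability ≈ 0.677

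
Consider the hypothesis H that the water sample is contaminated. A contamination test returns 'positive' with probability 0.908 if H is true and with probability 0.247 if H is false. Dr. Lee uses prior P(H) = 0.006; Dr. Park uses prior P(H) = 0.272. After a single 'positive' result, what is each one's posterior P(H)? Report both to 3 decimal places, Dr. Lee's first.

P('+'|H) = 0.908, P('+'|¬H) = 0.247.
Dr. Lee: numerator 0.908·0.006 = 0.0054480; evidence = 0.0054480+0.247·0.994 = 0.25097; posterior = 0.022.
Dr. Park: numerator 0.908·0.272 = 0.24698; evidence = 0.24698+0.247·0.728 = 0.42679; posterior = 0.579.

Dr. Lee: 0.022; Dr. Park: 0.579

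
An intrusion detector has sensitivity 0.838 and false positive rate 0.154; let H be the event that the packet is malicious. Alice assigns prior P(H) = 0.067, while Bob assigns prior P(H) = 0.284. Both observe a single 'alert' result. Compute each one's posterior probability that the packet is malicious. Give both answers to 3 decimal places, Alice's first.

P('+'|H) = 0.838, P('+'|¬H) = 0.154.
Alice: numerator 0.838·0.067 = 0.056146; evidence = 0.056146+0.154·0.933 = 0.19983; posterior = 0.281.
Bob: numerator 0.838·0.284 = 0.23799; evidence = 0.23799+0.154·0.716 = 0.34826; posterior = 0.683.

Alice: 0.281; Bob: 0.683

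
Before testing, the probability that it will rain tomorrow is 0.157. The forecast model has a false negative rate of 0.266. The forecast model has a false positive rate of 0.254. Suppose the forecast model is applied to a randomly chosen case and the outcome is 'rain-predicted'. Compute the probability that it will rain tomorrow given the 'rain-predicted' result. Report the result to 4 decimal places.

P(H | E) ≈ 0.3499

Write H for 'it will rain tomorrow'. Prior odds H:¬H = 0.157/0.843 = 0.18624. For the 'rain-predicted' outcome, the likelihood ratio is 0.734/0.254 = 2.8898.
Posterior odds = 0.18624 × 2.8898 = 0.53819, so P(H|E) = 0.53819/(1+0.53819) = 0.3499.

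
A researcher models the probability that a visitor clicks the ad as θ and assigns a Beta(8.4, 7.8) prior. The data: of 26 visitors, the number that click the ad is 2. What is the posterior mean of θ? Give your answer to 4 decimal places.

Observing 2 successes and 24 failures updates Beta(8.4, 7.8) by adding the success and failure counts to the two shape parameters: α = 8.4+2 = 10.4, β = 7.8+24 = 31.8.
E[θ | data] = 10.4/(10.4+31.8) = 0.2464.

Posterior mean ≈ 0.2464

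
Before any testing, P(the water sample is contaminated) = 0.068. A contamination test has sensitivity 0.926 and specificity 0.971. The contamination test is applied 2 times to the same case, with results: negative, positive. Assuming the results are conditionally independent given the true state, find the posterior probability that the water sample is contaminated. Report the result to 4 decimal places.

Let H be the event that the water sample is contaminated; start with P(H) = 0.068. P('positive'|H) = 0.926, P('positive'|¬H) = 0.029.
Update on result 1 ('negative'): P(H) ← 0.074·0.0680 / (0.074·0.0680 + 0.971·0.9320) = 0.0050320/0.91000 = 0.0055.
Update on result 2 ('positive'): P(H) ← 0.926·0.0055 / (0.926·0.0055 + 0.029·0.9945) = 0.0051205/0.033960 = 0.1508.

Posterior P(H) ≈ 0.1508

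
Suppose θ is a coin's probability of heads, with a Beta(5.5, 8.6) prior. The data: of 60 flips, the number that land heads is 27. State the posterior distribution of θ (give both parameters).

Posterior: Beta(32.5, 41.6)

The binomial likelihood is conjugate to the Beta prior: with 27 successes and 33 failures, the posterior is Beta(5.5+27, 8.6+33) = Beta(32.5, 41.6).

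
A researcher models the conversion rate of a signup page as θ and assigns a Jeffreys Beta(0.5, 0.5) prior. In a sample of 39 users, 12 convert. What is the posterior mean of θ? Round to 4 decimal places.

Posterior mean ≈ 0.3125

The binomial likelihood is conjugate to the Beta prior: with 12 successes and 27 failures, the posterior is Beta(0.5+12, 0.5+27) = Beta(12.5, 27.5).
Posterior mean = α/(α+β) = 12.5/40 = 0.3125.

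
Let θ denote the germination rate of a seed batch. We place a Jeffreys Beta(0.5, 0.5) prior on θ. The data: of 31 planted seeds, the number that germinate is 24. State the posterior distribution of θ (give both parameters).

Posterior: Beta(24.5, 7.5)

The binomial likelihood is conjugate to the Beta prior: with 24 successes and 7 failures, the posterior is Beta(0.5+24, 0.5+7) = Beta(24.5, 7.5).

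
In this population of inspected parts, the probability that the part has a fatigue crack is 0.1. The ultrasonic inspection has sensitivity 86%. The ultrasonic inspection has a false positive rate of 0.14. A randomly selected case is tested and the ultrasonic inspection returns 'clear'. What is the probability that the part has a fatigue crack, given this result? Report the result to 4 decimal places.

P(H | E) ≈ 0.0178

Write H for 'the part has a fatigue crack'. Prior odds H:¬H = 0.1/0.9 = 0.11111. For the 'clear' outcome, the likelihood ratio is 0.14/0.86 = 0.16279.
Posterior odds = 0.11111 × 0.16279 = 0.018088, so P(H|E) = 0.018088/(1+0.018088) = 0.0178.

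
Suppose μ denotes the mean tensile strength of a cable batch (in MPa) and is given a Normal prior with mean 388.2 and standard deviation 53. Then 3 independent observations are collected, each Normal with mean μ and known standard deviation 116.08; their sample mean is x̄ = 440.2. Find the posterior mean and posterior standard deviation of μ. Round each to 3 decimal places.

Posterior mean ≈ 408.208; posterior SD ≈ 41.571

With known σ, the Normal prior is conjugate. Weight on the data is w = (n/σ²)/(n/σ² + 1/τ₀²) = 0.00022264/(0.00022264+0.00035600) = 0.38477.
Posterior mean = w·x̄ + (1−w)·μ₀ = 0.38477·440.2 + 0.61523·388.2 = 408.208. Posterior variance = 1/(0.00022264+0.00035600) = 1728.19, so SD = 41.571.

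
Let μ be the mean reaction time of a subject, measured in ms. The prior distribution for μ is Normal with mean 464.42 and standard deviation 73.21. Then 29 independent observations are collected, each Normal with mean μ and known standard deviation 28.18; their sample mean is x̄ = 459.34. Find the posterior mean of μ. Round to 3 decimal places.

Prior precision 1/τ₀² = 1/73.21² = 0.00018658; data precision n/σ² = 29/28.18² = 0.0365188.
Posterior precision = 0.00018658 + 0.0365188 = 0.0367053.
Posterior mean = (0.00018658·464.42 + 0.0365188·459.34) / 0.0367053 = 459.366.

Posterior mean ≈ 459.366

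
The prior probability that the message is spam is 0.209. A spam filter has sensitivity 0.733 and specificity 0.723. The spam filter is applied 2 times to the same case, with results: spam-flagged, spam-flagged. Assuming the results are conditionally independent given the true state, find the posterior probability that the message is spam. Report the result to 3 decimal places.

With H the event that the message is spam, the joint likelihood of the observed sequence is P(data|H) = 0.733·0.733 = 0.53729 and P(data|¬H) = 0.277·0.277 = 0.076729.
Bayes: P(H|data) = 0.209·0.53729 / (0.209·0.53729 + 0.791·0.076729) = 0.11229/0.17299 = 0.6491.

Posterior P(H) ≈ 0.649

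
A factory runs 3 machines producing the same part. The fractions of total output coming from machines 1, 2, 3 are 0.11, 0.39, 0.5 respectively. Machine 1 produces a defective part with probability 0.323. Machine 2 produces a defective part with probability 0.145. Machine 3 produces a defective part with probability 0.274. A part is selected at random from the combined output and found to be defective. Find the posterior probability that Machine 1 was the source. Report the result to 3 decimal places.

P(defective|M1) = 0.323; P(defective|M2) = 0.145; P(defective|M3) = 0.274.
Prior × likelihood for each source: 0.11·0.323=0.03553, 0.39·0.145=0.05655, 0.5·0.274=0.1370. Summing gives P(defective) = 0.22908.
P(Machine 1 | defective) = 0.03553 / 0.22908 = 0.155.

Posterior probability ≈ 0.155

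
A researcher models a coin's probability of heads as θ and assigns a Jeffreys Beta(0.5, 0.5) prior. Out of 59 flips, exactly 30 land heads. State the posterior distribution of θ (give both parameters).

Posterior: Beta(30.5, 29.5)

The binomial likelihood is conjugate to the Beta prior: with 30 successes and 29 failures, the posterior is Beta(0.5+30, 0.5+29) = Beta(30.5, 29.5).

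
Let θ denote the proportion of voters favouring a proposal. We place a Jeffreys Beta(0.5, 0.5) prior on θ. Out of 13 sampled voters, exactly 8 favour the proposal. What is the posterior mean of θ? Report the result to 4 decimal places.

Observing 8 successes and 5 failures updates Beta(0.5, 0.5) by adding the success and failure counts to the two shape parameters: α = 0.5+8 = 8.5, β = 0.5+5 = 5.5.
E[θ | data] = 8.5/(8.5+5.5) = 0.6071.

Posterior mean ≈ 0.6071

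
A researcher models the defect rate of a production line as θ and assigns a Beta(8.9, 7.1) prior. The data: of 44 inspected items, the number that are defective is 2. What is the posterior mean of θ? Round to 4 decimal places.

Observing 2 successes and 42 failures updates Beta(8.9, 7.1) by adding the success and failure counts to the two shape parameters: α = 8.9+2 = 10.9, β = 7.1+42 = 49.1.
E[θ | data] = 10.9/(10.9+49.1) = 0.1817.

Posterior mean ≈ 0.1817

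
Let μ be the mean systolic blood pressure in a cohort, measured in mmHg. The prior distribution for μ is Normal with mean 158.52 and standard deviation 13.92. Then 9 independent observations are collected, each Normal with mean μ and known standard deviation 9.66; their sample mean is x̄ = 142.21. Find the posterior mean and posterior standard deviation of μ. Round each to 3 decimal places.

Posterior mean ≈ 143.038; posterior SD ≈ 3.137

With known σ, the Normal prior is conjugate. Weight on the data is w = (n/σ²)/(n/σ² + 1/τ₀²) = 0.0964469/(0.0964469+0.00516085) = 0.94921.
Posterior mean = w·x̄ + (1−w)·μ₀ = 0.94921·142.21 + 0.050792·158.52 = 143.038. Posterior variance = 1/(0.0964469+0.00516085) = 9.84177, so SD = 3.137.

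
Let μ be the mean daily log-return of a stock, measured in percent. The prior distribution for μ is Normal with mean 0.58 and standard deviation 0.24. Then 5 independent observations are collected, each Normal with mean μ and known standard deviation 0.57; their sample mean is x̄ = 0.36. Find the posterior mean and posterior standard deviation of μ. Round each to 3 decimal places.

Prior precision 1/τ₀² = 1/0.24² = 17.3611; data precision n/σ² = 5/0.57² = 15.3894.
Posterior precision = 17.3611 + 15.3894 = 32.7505, giving posterior SD = 1/√32.7505 = 0.175.
Posterior mean = (17.3611·0.58 + 15.3894·0.36) / 32.7505 = 0.477.

Posterior mean ≈ 0.477; posterior SD ≈ 0.175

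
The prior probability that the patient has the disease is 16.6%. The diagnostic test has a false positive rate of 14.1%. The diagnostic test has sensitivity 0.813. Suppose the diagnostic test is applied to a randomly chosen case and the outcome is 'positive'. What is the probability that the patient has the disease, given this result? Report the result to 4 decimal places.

Write H for 'the patient has the disease'. Prior odds H:¬H = 0.166/0.834 = 0.19904. For the 'positive' outcome, the likelihood ratio is 0.813/0.141 = 5.7660.
Posterior odds = 0.19904 × 5.7660 = 1.1477, so P(H|E) = 1.1477/(1+1.1477) = 0.5344.

P(H | E) ≈ 0.5344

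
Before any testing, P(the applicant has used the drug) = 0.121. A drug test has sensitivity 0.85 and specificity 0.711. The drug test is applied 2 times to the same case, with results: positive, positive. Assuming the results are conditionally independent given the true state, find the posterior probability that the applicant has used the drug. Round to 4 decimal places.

Posterior P(H) ≈ 0.5435

Let H be the event that the applicant has used the drug; start with P(H) = 0.121. P('positive'|H) = 0.85, P('positive'|¬H) = 0.289.
Update on result 1 ('positive'): P(H) ← 0.85·0.1210 / (0.85·0.1210 + 0.289·0.8790) = 0.10285/0.35688 = 0.2882.
Update on result 2 ('positive'): P(H) ← 0.85·0.2882 / (0.85·0.2882 + 0.289·0.7118) = 0.24496/0.45068 = 0.5435.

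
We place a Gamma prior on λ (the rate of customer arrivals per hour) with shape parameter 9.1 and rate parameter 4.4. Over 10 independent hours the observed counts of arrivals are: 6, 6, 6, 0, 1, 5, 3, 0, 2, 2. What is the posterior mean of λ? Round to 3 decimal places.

Total count ∑xᵢ = 31 over n = 10 hours.
Gamma is conjugate to the Poisson likelihood: posterior is Gamma(shape = 9.1+31 = 40.1, rate = 4.4+10 = 14.4).
Posterior mean = shape/rate = 40.1/14.4 = 2.785.

Posterior mean ≈ 2.785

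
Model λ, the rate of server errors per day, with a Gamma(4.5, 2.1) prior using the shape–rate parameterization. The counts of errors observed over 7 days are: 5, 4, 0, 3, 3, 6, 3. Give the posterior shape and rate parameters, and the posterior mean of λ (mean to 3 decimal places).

Total count ∑xᵢ = 24 over n = 7 days.
Gamma is conjugate to the Poisson likelihood: posterior is Gamma(shape = 4.5+24 = 28.5, rate = 2.1+7 = 9.1).
Posterior mean = shape/rate = 28.5/9.1 = 3.132.

Posterior: Gamma(shape=28.5, rate=9.1); mean ≈ 3.132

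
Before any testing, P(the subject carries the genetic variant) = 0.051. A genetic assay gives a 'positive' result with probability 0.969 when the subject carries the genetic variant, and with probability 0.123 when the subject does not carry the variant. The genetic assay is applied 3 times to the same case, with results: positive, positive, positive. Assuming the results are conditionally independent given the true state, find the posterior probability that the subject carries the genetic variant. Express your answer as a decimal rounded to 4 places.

Posterior P(H) ≈ 0.9633

Let H be the event that the subject carries the genetic variant; start with P(H) = 0.051. P('positive'|H) = 0.969, P('positive'|¬H) = 0.123.
Update on result 1 ('positive'): P(H) ← 0.969·0.0510 / (0.969·0.0510 + 0.123·0.9490) = 0.049419/0.16615 = 0.2974.
Update on result 2 ('positive'): P(H) ← 0.969·0.2974 / (0.969·0.2974 + 0.123·0.7026) = 0.28822/0.37464 = 0.7693.
Update on result 3 ('positive'): P(H) ← 0.969·0.7693 / (0.969·0.7693 + 0.123·0.2307) = 0.74549/0.77386 = 0.9633.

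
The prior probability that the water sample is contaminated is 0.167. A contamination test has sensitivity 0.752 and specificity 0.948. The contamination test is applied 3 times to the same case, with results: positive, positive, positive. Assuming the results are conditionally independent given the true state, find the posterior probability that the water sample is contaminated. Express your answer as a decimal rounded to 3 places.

Let H be the event that the water sample is contaminated; start with P(H) = 0.167. P('positive'|H) = 0.752, P('positive'|¬H) = 0.052.
Update on result 1 ('positive'): P(H) ← 0.752·0.1670 / (0.752·0.1670 + 0.052·0.8330) = 0.12558/0.16890 = 0.7435.
Update on result 2 ('positive'): P(H) ← 0.752·0.7435 / (0.752·0.7435 + 0.052·0.2565) = 0.55914/0.57248 = 0.9767.
Update on result 3 ('positive'): P(H) ← 0.752·0.9767 / (0.752·0.9767 + 0.052·0.0233) = 0.73448/0.73569 = 0.9984.

Posterior P(H) ≈ 0.998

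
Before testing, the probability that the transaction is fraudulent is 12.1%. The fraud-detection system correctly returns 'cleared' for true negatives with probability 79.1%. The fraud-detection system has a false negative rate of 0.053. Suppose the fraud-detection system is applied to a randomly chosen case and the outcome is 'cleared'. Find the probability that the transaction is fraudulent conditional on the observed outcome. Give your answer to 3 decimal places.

P(H | E) ≈ 0.009

Write H for 'the transaction is fraudulent'. Prior odds H:¬H = 0.121/0.879 = 0.13766. For the 'cleared' outcome, the likelihood ratio is 0.053/0.791 = 0.067004.
Posterior odds = 0.13766 × 0.067004 = 0.0092235, so P(H|E) = 0.0092235/(1+0.0092235) = 0.009.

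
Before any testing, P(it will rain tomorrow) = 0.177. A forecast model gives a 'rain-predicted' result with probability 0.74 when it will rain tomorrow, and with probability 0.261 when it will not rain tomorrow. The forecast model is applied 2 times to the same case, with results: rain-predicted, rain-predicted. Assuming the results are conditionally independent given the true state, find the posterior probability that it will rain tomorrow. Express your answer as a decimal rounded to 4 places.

With H the event that it will rain tomorrow, the joint likelihood of the observed sequence is P(data|H) = 0.74·0.74 = 0.54760 and P(data|¬H) = 0.261·0.261 = 0.068121.
Bayes: P(H|data) = 0.177·0.54760 / (0.177·0.54760 + 0.823·0.068121) = 0.096925/0.15299 = 0.6335.

Posterior P(H) ≈ 0.6335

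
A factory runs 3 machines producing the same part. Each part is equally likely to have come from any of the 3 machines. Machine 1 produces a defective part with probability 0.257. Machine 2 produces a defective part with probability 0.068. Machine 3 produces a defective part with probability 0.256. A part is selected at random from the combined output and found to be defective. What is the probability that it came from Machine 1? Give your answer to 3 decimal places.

P(defective|M1) = 0.257; P(defective|M2) = 0.068; P(defective|M3) = 0.256.
Prior × likelihood for each source: 0.333333·0.257=0.08567, 0.333333·0.068=0.02267, 0.333333·0.256=0.08533. Summing gives P(defective) = 0.19367.
P(Machine 1 | defective) = 0.08567 / 0.19367 = 0.442.

Posterior probability ≈ 0.442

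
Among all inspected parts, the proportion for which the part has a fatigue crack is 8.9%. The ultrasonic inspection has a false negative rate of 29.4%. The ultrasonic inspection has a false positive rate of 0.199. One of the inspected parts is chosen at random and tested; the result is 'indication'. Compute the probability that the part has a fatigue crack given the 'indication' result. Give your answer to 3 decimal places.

P(H | E) ≈ 0.257

Let H be the event that the part has a fatigue crack. P(H) = 0.089, so P(¬H) = 0.911. With E the 'indication' result, P(E|H) = 0.706 and P(E|¬H) = 0.199.
P(E) = 0.706·0.089 + 0.199·0.911 = 0.062834 + 0.18129 = 0.24412.
By Bayes' theorem, P(H|E) = 0.062834 / 0.24412 = 0.257.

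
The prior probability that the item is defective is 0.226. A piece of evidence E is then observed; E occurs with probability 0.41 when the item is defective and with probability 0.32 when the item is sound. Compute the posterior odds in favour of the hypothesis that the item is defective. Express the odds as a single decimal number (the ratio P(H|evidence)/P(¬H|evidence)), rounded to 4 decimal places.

Prior odds = 0.226/(1−0.226) = 0.29199. In log-odds, ln(0.29199) = -1.2310.
Add log likelihood ratio: ln(1.2812) = 0.24784.
Posterior log-odds = -0.98320, so posterior odds = exp(-0.98320) = 0.37411.

Posterior odds ≈ 0.3741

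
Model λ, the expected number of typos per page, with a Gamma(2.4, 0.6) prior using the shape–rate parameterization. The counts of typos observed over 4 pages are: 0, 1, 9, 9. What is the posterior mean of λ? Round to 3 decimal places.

Posterior mean ≈ 4.652

Total count ∑xᵢ = 19 over n = 4 pages.
Gamma is conjugate to the Poisson likelihood: posterior is Gamma(shape = 2.4+19 = 21.4, rate = 0.6+4 = 4.6).
Posterior mean = shape/rate = 21.4/4.6 = 4.652.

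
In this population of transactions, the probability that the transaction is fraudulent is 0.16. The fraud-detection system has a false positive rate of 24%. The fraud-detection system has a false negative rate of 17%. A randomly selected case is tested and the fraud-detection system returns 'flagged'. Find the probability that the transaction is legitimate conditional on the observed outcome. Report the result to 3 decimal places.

Let H be the event that the transaction is fraudulent. P(H) = 0.16, so P(¬H) = 0.84. With E the 'flagged' result, P(E|H) = 0.83 and P(E|¬H) = 0.24.
P(E) = 0.83·0.16 + 0.24·0.84 = 0.13280 + 0.20160 = 0.33440.
By Bayes' theorem, P(H|E) = 0.13280 / 0.33440 = 0.397. Hence P(¬H|E) = 1 − 0.397 = 0.603.

P(¬H | E) ≈ 0.603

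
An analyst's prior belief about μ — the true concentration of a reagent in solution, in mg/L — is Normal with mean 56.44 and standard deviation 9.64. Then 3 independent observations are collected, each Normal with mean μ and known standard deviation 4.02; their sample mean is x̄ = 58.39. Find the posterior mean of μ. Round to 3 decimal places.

Prior precision 1/τ₀² = 1/9.64² = 0.0107608; data precision n/σ² = 3/4.02² = 0.185639.
Posterior precision = 0.0107608 + 0.185639 = 0.196400.
Posterior mean = (0.0107608·56.44 + 0.185639·58.39) / 0.196400 = 58.283.

Posterior mean ≈ 58.283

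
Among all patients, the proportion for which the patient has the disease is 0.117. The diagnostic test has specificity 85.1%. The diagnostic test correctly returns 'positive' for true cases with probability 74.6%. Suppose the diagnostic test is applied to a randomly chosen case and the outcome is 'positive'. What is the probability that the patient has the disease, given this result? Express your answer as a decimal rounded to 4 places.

Let H be the event that the patient has the disease. P(H) = 0.117, so P(¬H) = 0.883. With E the 'positive' result, P(E|H) = 0.746 and P(E|¬H) = 0.149.
P(E) = 0.746·0.117 + 0.149·0.883 = 0.087282 + 0.13157 = 0.21885.
By Bayes' theorem, P(H|E) = 0.087282 / 0.21885 = 0.3988.

P(H | E) ≈ 0.3988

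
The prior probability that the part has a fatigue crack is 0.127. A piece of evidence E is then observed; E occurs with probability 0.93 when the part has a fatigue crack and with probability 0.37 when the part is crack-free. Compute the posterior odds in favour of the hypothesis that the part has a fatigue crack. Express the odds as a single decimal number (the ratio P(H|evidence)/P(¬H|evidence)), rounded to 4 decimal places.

Prior odds = 0.127/(1−0.127) = 0.14548.
Likelihood ratio for E = 0.93/0.37 = 2.5135.
Posterior odds = prior odds × LR = 0.36565.

Posterior odds ≈ 0.3657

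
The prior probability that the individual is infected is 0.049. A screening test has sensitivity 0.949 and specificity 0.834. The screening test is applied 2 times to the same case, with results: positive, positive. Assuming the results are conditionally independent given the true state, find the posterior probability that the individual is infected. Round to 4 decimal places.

Posterior P(H) ≈ 0.6274

With H the event that the individual is infected, the joint likelihood of the observed sequence is P(data|H) = 0.949·0.949 = 0.90060 and P(data|¬H) = 0.166·0.166 = 0.027556.
Bayes: P(H|data) = 0.049·0.90060 / (0.049·0.90060 + 0.951·0.027556) = 0.044129/0.070335 = 0.6274.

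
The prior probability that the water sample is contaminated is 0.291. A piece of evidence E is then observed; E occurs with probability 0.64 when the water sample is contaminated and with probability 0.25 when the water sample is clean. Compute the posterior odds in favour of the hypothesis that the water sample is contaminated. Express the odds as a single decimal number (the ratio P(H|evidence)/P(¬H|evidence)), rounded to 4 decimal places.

Prior odds = 0.291/(1−0.291) = 0.41044.
Likelihood ratio for E = 0.64/0.25 = 2.5600.
Posterior odds = prior odds × LR = 1.0507.

Posterior odds ≈ 1.0507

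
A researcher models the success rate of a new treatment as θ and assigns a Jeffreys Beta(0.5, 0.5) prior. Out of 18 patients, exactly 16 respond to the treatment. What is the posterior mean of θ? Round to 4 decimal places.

Posterior mean ≈ 0.8684

The binomial likelihood is conjugate to the Beta prior: with 16 successes and 2 failures, the posterior is Beta(0.5+16, 0.5+2) = Beta(16.5, 2.5).
Posterior mean = α/(α+β) = 16.5/19 = 0.8684.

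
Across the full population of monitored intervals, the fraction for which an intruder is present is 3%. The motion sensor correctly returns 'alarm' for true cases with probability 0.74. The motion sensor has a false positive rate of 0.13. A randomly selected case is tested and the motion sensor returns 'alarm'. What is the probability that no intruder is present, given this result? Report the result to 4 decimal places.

P(¬H | E) ≈ 0.8503

Let H be the event that an intruder is present. P(H) = 0.03, so P(¬H) = 0.97. With E the 'alarm' result, P(E|H) = 0.74 and P(E|¬H) = 0.13.
P(E) = 0.74·0.03 + 0.13·0.97 = 0.022200 + 0.12610 = 0.14830.
By Bayes' theorem, P(H|E) = 0.022200 / 0.14830 = 0.1497. Hence P(¬H|E) = 1 − 0.1497 = 0.8503.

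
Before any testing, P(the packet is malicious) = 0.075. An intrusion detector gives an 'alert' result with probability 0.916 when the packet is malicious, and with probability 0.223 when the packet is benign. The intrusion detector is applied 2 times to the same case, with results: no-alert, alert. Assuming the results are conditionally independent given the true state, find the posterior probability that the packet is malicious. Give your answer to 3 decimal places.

With H the event that the packet is malicious, the joint likelihood of the observed sequence is P(data|H) = 0.084·0.916 = 0.076944 and P(data|¬H) = 0.777·0.223 = 0.17327.
Bayes: P(H|data) = 0.075·0.076944 / (0.075·0.076944 + 0.925·0.17327) = 0.0057708/0.16605 = 0.0348.

Posterior P(H) ≈ 0.035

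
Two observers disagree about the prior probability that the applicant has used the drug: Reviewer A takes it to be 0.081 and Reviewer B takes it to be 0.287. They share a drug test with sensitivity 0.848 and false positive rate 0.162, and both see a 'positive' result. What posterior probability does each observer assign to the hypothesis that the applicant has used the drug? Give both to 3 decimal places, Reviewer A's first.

Reviewer A: 0.316; Reviewer B: 0.678

The likelihood ratio for a 'positive' result is 0.848/0.162 = 5.2346.
Reviewer A: prior odds 0.081/0.919 = 0.088139; posterior odds 0.46137; posterior probability 0.316.
Reviewer B: prior odds 0.287/0.713 = 0.40252; posterior odds 2.1070; posterior probability 0.678.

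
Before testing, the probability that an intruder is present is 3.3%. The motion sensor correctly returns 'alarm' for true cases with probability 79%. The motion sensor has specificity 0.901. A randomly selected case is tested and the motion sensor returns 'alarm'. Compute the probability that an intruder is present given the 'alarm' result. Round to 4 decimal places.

Write H for 'an intruder is present'. Prior odds H:¬H = 0.033/0.967 = 0.034126. For the 'alarm' outcome, the likelihood ratio is 0.79/0.099 = 7.9798.
Posterior odds = 0.034126 × 7.9798 = 0.27232, so P(H|E) = 0.27232/(1+0.27232) = 0.2140.

P(H | E) ≈ 0.2140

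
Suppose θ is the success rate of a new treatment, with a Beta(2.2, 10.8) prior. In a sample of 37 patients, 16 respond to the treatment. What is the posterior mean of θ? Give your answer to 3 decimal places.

Posterior mean ≈ 0.364

The binomial likelihood is conjugate to the Beta prior: with 16 successes and 21 failures, the posterior is Beta(2.2+16, 10.8+21) = Beta(18.2, 31.8).
Posterior mean = α/(α+β) = 18.2/50 = 0.364.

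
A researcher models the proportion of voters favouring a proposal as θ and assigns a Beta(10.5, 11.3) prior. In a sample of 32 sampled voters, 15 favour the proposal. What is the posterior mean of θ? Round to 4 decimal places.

Posterior mean ≈ 0.4740

The binomial likelihood is conjugate to the Beta prior: with 15 successes and 17 failures, the posterior is Beta(10.5+15, 11.3+17) = Beta(25.5, 28.3).
Posterior mean = α/(α+β) = 25.5/53.8 = 0.4740.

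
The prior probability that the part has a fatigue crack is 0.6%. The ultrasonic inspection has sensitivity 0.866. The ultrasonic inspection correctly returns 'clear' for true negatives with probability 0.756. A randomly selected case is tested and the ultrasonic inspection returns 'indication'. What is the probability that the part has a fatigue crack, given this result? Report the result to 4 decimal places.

Let H be the event that the part has a fatigue crack. P(H) = 0.006, so P(¬H) = 0.994. With E the 'indication' result, P(E|H) = 0.866 and P(E|¬H) = 0.244.
P(E) = 0.866·0.006 + 0.244·0.994 = 0.0051960 + 0.24254 = 0.24773.
By Bayes' theorem, P(H|E) = 0.0051960 / 0.24773 = 0.0210.

P(H | E) ≈ 0.0210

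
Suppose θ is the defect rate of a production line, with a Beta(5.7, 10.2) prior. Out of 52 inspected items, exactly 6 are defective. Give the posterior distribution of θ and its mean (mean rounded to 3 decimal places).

Observing 6 successes and 46 failures updates Beta(5.7, 10.2) by adding the success and failure counts to the two shape parameters: α = 5.7+6 = 11.7, β = 10.2+46 = 56.2.
E[θ | data] = 11.7/(11.7+56.2) = 0.172.

Posterior: Beta(11.7, 56.2); mean ≈ 0.172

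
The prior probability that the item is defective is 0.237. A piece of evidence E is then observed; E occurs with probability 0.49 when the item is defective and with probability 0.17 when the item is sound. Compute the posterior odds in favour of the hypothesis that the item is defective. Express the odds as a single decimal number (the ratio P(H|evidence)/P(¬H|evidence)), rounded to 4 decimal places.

Posterior odds ≈ 0.8953

Prior odds = 0.237/(1−0.237) = 0.31062. In log-odds, ln(0.31062) = -1.1692.
Add log likelihood ratio: ln(2.8824) = 1.0586.
Posterior log-odds = -0.11059, so posterior odds = exp(-0.11059) = 0.89530.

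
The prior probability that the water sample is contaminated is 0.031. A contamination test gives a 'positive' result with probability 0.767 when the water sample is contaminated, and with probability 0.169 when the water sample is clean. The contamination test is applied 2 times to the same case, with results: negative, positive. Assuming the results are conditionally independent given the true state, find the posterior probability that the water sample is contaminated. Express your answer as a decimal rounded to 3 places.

Posterior P(H) ≈ 0.039

With H the event that the water sample is contaminated, the joint likelihood of the observed sequence is P(data|H) = 0.233·0.767 = 0.17871 and P(data|¬H) = 0.831·0.169 = 0.14044.
Bayes: P(H|data) = 0.031·0.17871 / (0.031·0.17871 + 0.969·0.14044) = 0.0055400/0.14163 = 0.0391.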